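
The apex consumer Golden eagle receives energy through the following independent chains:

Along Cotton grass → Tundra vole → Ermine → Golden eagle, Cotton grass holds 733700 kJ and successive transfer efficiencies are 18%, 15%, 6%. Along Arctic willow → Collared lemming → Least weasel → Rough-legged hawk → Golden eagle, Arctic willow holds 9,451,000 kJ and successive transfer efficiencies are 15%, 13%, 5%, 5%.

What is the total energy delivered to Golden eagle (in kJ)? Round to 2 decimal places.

Via Cotton grass: 733700 × 0.18 × 0.15 × 0.06 = 1188.594 kJ
Via Arctic willow: 9451000 × 0.15 × 0.13 × 0.05 × 0.05 = 460.73625 kJ
Total at Golden eagle: 1188.594 + 460.73625 = 1649.33025 kJ

1649.33 kJ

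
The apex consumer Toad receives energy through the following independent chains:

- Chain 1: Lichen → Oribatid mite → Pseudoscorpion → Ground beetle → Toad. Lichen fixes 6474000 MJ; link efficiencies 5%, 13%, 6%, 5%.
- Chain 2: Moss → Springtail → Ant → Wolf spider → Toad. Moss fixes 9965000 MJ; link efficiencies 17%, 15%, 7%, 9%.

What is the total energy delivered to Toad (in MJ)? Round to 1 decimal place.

1727.1 MJ

Chain 1: 6474000 × 0.05 × 0.13 × 0.06 × 0.05 = 126.243 MJ
Chain 2: 9965000 × 0.17 × 0.15 × 0.07 × 0.09 = 1600.87725 MJ
Total at Toad: 126.243 + 1600.87725 = 1727.12025 MJ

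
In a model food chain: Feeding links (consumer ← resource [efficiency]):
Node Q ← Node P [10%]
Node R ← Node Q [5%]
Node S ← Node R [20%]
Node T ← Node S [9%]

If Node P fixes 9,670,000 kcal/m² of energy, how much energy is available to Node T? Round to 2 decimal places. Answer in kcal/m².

870.30 kcal/m²

Node Q: 9670000 × 0.1 = 967000 kcal/m²
Node R: 967000 × 0.05 = 48350 kcal/m²
Node S: 48350 × 0.2 = 9670 kcal/m²
Node T: 9670 × 0.09 = 870.3 kcal/m²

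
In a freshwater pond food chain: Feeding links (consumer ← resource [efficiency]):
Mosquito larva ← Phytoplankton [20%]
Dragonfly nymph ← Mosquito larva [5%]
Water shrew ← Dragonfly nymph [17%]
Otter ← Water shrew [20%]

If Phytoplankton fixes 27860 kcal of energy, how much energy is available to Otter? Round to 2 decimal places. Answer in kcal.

9.47 kcal

Mosquito larva: 27860 × 0.2 = 5572 kcal
Dragonfly nymph: 5572 × 0.05 = 278.6 kcal
Water shrew: 278.6 × 0.17 = 47.362 kcal
Otter: 47.362 × 0.2 = 9.4724 kcal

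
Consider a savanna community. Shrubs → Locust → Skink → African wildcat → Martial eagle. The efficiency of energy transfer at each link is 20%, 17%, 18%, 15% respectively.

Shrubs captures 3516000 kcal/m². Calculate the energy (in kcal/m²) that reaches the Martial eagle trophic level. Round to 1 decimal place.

Locust: 3516000 × 0.2 = 703200 kcal/m²
Skink: 703200 × 0.17 = 119544 kcal/m²
African wildcat: 119544 × 0.18 = 21517.92 kcal/m²
Martial eagle: 21517.92 × 0.15 = 3227.688 kcal/m²

3227.7 kcal/m²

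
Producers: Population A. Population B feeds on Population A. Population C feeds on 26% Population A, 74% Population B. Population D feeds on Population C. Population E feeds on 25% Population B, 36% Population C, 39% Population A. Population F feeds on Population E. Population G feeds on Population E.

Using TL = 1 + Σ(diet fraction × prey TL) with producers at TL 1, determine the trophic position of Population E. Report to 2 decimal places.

Population B: 1 + 1 = 2
Population C: 1 + (0.26×1 + 0.74×2) = 2.74
Population D: 1 + 2.74 = 3.74
Population E: 1 + (0.25×2 + 0.36×2.74 + 0.39×1) = 2.8764
Population F: 1 + 2.8764 = 3.8764
Population G: 1 + 2.8764 = 3.8764

2.88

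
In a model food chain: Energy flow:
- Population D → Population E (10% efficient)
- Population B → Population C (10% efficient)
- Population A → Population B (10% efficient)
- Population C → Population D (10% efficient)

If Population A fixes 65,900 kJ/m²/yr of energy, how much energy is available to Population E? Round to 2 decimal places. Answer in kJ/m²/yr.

Population B: 65900 × 0.1 = 6590 kJ/m²/yr
Population C: 6590 × 0.1 = 659 kJ/m²/yr
Population D: 659 × 0.1 = 65.9 kJ/m²/yr
Population E: 65.9 × 0.1 = 6.59 kJ/m²/yr

6.59 kJ/m²/yr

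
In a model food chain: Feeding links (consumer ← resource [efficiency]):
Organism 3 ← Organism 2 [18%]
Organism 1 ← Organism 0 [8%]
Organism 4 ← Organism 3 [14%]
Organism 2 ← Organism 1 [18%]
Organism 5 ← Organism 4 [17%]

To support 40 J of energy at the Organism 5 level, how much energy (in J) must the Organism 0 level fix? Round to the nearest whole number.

648408 J

Cumulative transfer efficiency: 0.08 × 0.18 × 0.18 × 0.14 × 0.17 = 0.0000616896
Organism 0 energy = 40 / 0.0000616896 = 648408 J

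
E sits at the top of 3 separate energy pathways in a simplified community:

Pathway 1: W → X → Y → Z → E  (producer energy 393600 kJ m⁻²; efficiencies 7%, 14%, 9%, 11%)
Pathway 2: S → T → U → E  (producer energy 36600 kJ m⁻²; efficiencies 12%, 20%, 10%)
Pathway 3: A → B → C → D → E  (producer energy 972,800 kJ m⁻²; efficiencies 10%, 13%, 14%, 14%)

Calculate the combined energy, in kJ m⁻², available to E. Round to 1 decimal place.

373.9 kJ m⁻²

Pathway 1: 393600 × 0.07 × 0.14 × 0.09 × 0.11 = 38.187072 kJ m⁻²
Pathway 2: 36600 × 0.12 × 0.2 × 0.1 = 87.84 kJ m⁻²
Pathway 3: 972800 × 0.1 × 0.13 × 0.14 × 0.14 = 247.86944 kJ m⁻²
Total at E: 38.187072 + 87.84 + 247.86944 = 373.896512 kJ m⁻²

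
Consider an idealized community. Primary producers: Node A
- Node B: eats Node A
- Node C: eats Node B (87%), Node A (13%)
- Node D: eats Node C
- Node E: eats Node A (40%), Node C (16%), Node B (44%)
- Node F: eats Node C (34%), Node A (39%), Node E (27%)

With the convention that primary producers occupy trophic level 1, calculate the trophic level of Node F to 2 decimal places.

Node B: 1 + 1 = 2
Node C: 1 + (0.87×2 + 0.13×1) = 2.87
Node D: 1 + 2.87 = 3.87
Node E: 1 + (0.4×1 + 0.16×2.87 + 0.44×2) = 2.7392
Node F: 1 + (0.34×2.87 + 0.39×1 + 0.27×2.7392) = 3.105384

3.11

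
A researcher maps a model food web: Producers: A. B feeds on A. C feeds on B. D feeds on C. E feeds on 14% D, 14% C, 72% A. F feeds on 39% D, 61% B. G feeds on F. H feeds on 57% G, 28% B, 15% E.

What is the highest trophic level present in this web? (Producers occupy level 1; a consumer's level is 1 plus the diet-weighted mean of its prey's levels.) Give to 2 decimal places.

4.78

B: 1 + 1 = 2
C: 1 + 2 = 3
D: 1 + 3 = 4
E: 1 + (0.14×4 + 0.14×3 + 0.72×1) = 2.7
F: 1 + (0.39×4 + 0.61×2) = 3.78
G: 1 + 3.78 = 4.78
H: 1 + (0.57×4.78 + 0.28×2 + 0.15×2.7) = 4.6896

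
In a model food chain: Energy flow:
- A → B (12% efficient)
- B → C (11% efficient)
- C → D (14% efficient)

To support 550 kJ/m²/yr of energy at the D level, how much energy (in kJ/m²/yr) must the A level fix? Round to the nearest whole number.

Cumulative transfer efficiency: 0.12 × 0.11 × 0.14 = 0.001848
A energy = 550 / 0.001848 = 297619 kJ/m²/yr

297619 kJ/m²/yr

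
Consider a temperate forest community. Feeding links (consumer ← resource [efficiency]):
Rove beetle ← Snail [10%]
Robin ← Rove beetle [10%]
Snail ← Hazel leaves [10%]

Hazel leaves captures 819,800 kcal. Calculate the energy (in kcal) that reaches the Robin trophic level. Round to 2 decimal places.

Snail: 819800 × 0.1 = 81980 kcal
Rove beetle: 81980 × 0.1 = 8198 kcal
Robin: 8198 × 0.1 = 819.8 kcal

819.80 kcal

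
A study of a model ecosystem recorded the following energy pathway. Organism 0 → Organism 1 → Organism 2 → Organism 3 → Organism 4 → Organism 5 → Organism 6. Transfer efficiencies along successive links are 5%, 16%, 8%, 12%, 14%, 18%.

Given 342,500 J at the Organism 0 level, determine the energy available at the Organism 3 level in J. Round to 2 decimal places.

Organism 1: 342500 × 0.05 = 17125 J
Organism 2: 17125 × 0.16 = 2740 J
Organism 3: 2740 × 0.08 = 219.2 J

219.20 J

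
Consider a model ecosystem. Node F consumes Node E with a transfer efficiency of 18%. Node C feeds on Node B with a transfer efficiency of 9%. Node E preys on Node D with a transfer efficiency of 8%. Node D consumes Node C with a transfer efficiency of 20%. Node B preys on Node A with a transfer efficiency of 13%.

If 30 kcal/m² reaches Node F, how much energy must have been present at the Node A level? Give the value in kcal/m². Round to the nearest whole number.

Cumulative transfer efficiency: 0.13 × 0.09 × 0.2 × 0.08 × 0.18 = 0.000033696
Node A energy = 30 / 0.000033696 = 890313 kcal/m²

890313 kcal/m²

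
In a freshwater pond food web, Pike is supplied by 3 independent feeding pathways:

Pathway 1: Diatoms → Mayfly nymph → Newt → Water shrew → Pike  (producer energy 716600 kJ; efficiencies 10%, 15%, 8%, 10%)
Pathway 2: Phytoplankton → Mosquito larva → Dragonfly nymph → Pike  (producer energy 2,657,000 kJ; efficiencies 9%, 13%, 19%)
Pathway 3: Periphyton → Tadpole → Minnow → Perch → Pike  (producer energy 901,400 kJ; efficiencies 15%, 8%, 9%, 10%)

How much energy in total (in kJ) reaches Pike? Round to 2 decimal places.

6089.85 kJ

Pathway 1: 716600 × 0.1 × 0.15 × 0.08 × 0.1 = 85.992 kJ
Pathway 2: 2657000 × 0.09 × 0.13 × 0.19 = 5906.511 kJ
Pathway 3: 901400 × 0.15 × 0.08 × 0.09 × 0.1 = 97.3512 kJ
Total at Pike: 85.992 + 5906.511 + 97.3512 = 6089.8542 kJ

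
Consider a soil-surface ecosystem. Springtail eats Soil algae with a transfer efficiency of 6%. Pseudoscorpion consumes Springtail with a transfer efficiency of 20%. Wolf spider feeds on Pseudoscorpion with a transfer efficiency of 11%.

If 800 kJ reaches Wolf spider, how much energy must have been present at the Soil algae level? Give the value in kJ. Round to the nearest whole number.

Cumulative transfer efficiency: 0.06 × 0.2 × 0.11 = 0.00132
Soil algae energy = 800 / 0.00132 = 606061 kJ

606061 kJ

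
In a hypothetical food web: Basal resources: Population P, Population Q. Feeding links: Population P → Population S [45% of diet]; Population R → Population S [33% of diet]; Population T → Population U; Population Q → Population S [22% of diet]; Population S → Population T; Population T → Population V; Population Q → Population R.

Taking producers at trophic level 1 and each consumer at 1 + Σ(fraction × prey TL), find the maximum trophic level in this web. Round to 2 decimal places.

4.33

Population R: 1 + 1 = 2
Population S: 1 + (0.45×1 + 0.33×2 + 0.22×1) = 2.33
Population T: 1 + 2.33 = 3.33
Population U: 1 + 3.33 = 4.33
Population V: 1 + 3.33 = 4.33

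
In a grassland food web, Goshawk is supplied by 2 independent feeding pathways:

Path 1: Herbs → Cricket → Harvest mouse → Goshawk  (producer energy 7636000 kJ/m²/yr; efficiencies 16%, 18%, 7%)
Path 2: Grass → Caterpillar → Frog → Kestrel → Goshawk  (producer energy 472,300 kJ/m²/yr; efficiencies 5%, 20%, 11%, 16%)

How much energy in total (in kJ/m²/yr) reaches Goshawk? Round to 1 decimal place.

Path 1: 7636000 × 0.16 × 0.18 × 0.07 = 15394.176 kJ/m²/yr
Path 2: 472300 × 0.05 × 0.2 × 0.11 × 0.16 = 83.1248 kJ/m²/yr
Total at Goshawk: 15394.176 + 83.1248 = 15477.3008 kJ/m²/yr

15477.3 kJ/m²/yr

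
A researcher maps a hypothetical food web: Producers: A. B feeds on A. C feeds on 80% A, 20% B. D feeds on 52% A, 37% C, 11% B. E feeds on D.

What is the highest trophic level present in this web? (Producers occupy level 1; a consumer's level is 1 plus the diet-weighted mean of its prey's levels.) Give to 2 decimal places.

3.55

B: 1 + 1 = 2
C: 1 + (0.8×1 + 0.2×2) = 2.2
D: 1 + (0.52×1 + 0.37×2.2 + 0.11×2) = 2.554
E: 1 + 2.554 = 3.554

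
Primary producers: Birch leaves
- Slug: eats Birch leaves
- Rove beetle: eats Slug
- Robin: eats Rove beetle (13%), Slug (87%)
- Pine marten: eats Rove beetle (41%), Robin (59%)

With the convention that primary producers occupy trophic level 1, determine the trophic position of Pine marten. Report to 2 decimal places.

4.08

Slug: 1 + 1 = 2
Rove beetle: 1 + 2 = 3
Robin: 1 + (0.13×3 + 0.87×2) = 3.13
Pine marten: 1 + (0.41×3 + 0.59×3.13) = 4.0767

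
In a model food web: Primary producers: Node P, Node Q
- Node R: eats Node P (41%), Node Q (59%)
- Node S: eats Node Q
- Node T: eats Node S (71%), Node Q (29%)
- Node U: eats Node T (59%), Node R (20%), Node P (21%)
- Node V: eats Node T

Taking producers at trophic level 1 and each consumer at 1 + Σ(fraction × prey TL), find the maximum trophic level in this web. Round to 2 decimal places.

3.71

Node R: 1 + (0.41×1 + 0.59×1) = 2
Node S: 1 + 1 = 2
Node T: 1 + (0.71×2 + 0.29×1) = 2.71
Node U: 1 + (0.59×2.71 + 0.2×2 + 0.21×1) = 3.2089
Node V: 1 + 2.71 = 3.71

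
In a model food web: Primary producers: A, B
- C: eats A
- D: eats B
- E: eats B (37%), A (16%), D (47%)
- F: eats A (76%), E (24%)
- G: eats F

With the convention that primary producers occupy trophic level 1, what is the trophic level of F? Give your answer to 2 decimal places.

2.35

C: 1 + 1 = 2
D: 1 + 1 = 2
E: 1 + (0.37×1 + 0.16×1 + 0.47×2) = 2.47
F: 1 + (0.76×1 + 0.24×2.47) = 2.3528
G: 1 + 2.3528 = 3.3528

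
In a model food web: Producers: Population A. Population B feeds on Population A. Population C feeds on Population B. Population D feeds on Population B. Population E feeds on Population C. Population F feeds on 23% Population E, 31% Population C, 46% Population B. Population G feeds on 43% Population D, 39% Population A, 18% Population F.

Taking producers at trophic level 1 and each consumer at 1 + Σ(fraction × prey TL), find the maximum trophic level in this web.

4

Population B: 1 + 1 = 2
Population C: 1 + 2 = 3
Population D: 1 + 2 = 3
Population E: 1 + 3 = 4
Population F: 1 + (0.23×4 + 0.31×3 + 0.46×2) = 3.77
Population G: 1 + (0.43×3 + 0.39×1 + 0.18×3.77) = 3.3586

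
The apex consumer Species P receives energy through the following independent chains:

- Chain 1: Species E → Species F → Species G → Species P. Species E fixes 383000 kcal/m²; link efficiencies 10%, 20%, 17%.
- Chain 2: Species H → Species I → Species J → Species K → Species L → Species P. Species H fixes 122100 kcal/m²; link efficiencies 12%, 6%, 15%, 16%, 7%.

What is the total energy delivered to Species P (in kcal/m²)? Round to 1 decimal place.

1303.7 kcal/m²

Chain 1: 383000 × 0.1 × 0.2 × 0.17 = 1302.2 kcal/m²
Chain 2: 122100 × 0.12 × 0.06 × 0.15 × 0.16 × 0.07 = 1.4769216 kcal/m²
Total at Species P: 1302.2 + 1.4769216 = 1303.6769216 kcal/m²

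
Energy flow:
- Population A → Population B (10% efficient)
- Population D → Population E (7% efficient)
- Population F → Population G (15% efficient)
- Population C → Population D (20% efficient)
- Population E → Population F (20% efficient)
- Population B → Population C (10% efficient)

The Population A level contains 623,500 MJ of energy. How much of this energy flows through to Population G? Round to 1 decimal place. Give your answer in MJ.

2.6 MJ

Population B: 623500 × 0.1 = 62350 MJ
Population C: 62350 × 0.1 = 6235 MJ
Population D: 6235 × 0.2 = 1247 MJ
Population E: 1247 × 0.07 = 87.29 MJ
Population F: 87.29 × 0.2 = 17.458 MJ
Population G: 17.458 × 0.15 = 2.6187 MJ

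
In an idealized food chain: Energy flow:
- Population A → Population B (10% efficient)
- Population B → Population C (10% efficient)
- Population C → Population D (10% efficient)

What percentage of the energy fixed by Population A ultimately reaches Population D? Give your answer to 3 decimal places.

Product of link efficiencies: 0.1 × 0.1 × 0.1 = 0.001
As a percentage: 0.001 × 100 = 0.100%

0.100%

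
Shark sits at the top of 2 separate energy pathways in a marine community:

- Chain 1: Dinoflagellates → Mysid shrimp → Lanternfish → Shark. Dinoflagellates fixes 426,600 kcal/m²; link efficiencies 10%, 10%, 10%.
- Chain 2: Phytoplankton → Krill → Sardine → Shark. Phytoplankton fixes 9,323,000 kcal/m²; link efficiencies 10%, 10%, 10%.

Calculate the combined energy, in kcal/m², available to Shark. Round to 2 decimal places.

Chain 1: 426600 × 0.1 × 0.1 × 0.1 = 426.6 kcal/m²
Chain 2: 9323000 × 0.1 × 0.1 × 0.1 = 9323 kcal/m²
Total at Shark: 426.6 + 9323 = 9749.6 kcal/m²

9749.60 kcal/m²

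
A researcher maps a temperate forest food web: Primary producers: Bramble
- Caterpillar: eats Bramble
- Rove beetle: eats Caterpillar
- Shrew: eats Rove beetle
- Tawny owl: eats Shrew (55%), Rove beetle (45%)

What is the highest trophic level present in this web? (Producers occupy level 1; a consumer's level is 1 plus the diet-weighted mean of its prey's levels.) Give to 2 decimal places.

4.55

Caterpillar: 1 + 1 = 2
Rove beetle: 1 + 2 = 3
Shrew: 1 + 3 = 4
Tawny owl: 1 + (0.55×4 + 0.45×3) = 4.55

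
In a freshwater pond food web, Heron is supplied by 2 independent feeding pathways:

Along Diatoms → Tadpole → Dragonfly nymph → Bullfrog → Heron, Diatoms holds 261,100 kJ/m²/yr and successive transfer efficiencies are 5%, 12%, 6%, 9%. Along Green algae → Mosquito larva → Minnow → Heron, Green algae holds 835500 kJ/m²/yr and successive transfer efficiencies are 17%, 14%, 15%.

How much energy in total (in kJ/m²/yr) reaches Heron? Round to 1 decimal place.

2991.2 kJ/m²/yr

Via Diatoms: 261100 × 0.05 × 0.12 × 0.06 × 0.09 = 8.45964 kJ/m²/yr
Via Green algae: 835500 × 0.17 × 0.14 × 0.15 = 2982.735 kJ/m²/yr
Total at Heron: 8.45964 + 2982.735 = 2991.19464 kJ/m²/yr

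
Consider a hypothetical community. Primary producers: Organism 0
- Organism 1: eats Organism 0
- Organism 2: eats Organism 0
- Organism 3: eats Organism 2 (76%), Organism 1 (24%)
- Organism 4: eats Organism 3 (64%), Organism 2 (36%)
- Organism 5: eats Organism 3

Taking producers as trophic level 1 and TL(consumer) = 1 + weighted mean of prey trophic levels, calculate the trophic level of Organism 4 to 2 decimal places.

3.64

Organism 1: 1 + 1 = 2
Organism 2: 1 + 1 = 2
Organism 3: 1 + (0.76×2 + 0.24×2) = 3
Organism 4: 1 + (0.64×3 + 0.36×2) = 3.64
Organism 5: 1 + 3 = 4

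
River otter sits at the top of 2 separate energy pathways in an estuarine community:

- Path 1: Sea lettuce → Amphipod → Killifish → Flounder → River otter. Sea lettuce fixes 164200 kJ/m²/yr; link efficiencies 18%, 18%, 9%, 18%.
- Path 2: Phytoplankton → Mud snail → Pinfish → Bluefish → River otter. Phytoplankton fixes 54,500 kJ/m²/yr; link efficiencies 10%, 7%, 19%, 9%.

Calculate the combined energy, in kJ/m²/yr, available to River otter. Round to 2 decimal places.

Path 1: 164200 × 0.18 × 0.18 × 0.09 × 0.18 = 86.185296 kJ/m²/yr
Path 2: 54500 × 0.1 × 0.07 × 0.19 × 0.09 = 6.52365 kJ/m²/yr
Total at River otter: 86.185296 + 6.52365 = 92.708946 kJ/m²/yr

92.71 kJ/m²/yr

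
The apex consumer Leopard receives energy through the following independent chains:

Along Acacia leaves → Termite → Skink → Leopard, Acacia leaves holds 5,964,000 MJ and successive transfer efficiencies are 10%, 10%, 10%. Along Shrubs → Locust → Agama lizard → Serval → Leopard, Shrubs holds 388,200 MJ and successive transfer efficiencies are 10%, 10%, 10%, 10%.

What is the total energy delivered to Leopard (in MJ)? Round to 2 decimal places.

Via Acacia leaves: 5964000 × 0.1 × 0.1 × 0.1 = 5964 MJ
Via Shrubs: 388200 × 0.1 × 0.1 × 0.1 × 0.1 = 38.82 MJ
Total at Leopard: 5964 + 38.82 = 6002.82 MJ

6002.82 MJ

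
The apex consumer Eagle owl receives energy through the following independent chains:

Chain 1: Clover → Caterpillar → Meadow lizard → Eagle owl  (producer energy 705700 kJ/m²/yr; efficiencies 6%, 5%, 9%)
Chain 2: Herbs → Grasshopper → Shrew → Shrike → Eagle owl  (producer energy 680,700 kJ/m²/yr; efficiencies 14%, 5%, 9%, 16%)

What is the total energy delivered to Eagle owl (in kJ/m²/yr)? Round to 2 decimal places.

259.15 kJ/m²/yr

Chain 1: 705700 × 0.06 × 0.05 × 0.09 = 190.539 kJ/m²/yr
Chain 2: 680700 × 0.14 × 0.05 × 0.09 × 0.16 = 68.61456 kJ/m²/yr
Total at Eagle owl: 190.539 + 68.61456 = 259.15356 kJ/m²/yr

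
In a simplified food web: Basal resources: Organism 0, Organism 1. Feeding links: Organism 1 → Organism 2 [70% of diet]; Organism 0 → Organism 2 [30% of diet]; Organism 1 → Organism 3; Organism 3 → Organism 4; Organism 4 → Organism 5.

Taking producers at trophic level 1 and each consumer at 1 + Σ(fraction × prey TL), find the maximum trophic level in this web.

4

Organism 2: 1 + (0.7×1 + 0.3×1) = 2
Organism 3: 1 + 1 = 2
Organism 4: 1 + 2 = 3
Organism 5: 1 + 3 = 4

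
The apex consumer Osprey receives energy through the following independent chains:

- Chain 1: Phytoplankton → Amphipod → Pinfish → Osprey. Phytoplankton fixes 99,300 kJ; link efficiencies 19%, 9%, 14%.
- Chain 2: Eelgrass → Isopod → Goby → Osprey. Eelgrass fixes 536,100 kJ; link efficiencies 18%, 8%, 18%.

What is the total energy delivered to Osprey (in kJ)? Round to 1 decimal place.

Chain 1: 99300 × 0.19 × 0.09 × 0.14 = 237.7242 kJ
Chain 2: 536100 × 0.18 × 0.08 × 0.18 = 1389.5712 kJ
Total at Osprey: 237.7242 + 1389.5712 = 1627.2954 kJ

1627.3 kJ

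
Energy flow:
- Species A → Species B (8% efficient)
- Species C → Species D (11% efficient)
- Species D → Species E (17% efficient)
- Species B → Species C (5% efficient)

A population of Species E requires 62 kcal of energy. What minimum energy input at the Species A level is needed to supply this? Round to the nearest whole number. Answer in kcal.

Cumulative transfer efficiency: 0.08 × 0.05 × 0.11 × 0.17 = 0.0000748
Species A energy = 62 / 0.0000748 = 828877 kcal

828877 kcal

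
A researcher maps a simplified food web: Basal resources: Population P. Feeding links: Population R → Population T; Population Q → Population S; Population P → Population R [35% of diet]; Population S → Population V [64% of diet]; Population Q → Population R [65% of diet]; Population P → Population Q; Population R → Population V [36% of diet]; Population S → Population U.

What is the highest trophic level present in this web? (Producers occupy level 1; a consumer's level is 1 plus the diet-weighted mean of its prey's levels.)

Population Q: 1 + 1 = 2
Population R: 1 + (0.65×2 + 0.35×1) = 2.65
Population S: 1 + 2 = 3
Population T: 1 + 2.65 = 3.65
Population U: 1 + 3 = 4
Population V: 1 + (0.64×3 + 0.36×2.65) = 3.874

4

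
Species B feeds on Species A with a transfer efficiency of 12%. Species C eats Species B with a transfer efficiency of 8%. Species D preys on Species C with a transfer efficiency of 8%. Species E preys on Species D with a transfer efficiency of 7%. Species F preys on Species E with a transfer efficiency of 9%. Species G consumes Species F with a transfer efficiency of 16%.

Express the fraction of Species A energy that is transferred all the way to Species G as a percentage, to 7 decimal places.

0.0000774%

Product of link efficiencies: 0.12 × 0.08 × 0.08 × 0.07 × 0.09 × 0.16 = 0.000000774144
As a percentage: 0.000000774144 × 100 = 0.0000774%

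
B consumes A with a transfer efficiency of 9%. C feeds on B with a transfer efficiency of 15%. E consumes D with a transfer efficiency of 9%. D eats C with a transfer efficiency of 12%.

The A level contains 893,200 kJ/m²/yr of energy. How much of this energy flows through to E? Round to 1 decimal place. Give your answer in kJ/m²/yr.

B: 893200 × 0.09 = 80388 kJ/m²/yr
C: 80388 × 0.15 = 12058.2 kJ/m²/yr
D: 12058.2 × 0.12 = 1446.984 kJ/m²/yr
E: 1446.984 × 0.09 = 130.22856 kJ/m²/yr

130.2 kJ/m²/yr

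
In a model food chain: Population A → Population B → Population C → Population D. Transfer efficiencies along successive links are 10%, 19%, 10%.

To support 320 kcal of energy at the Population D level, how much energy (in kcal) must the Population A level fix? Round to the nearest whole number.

Cumulative transfer efficiency: 0.1 × 0.19 × 0.1 = 0.0019
Population A energy = 320 / 0.0019 = 168421 kcal

168421 kcal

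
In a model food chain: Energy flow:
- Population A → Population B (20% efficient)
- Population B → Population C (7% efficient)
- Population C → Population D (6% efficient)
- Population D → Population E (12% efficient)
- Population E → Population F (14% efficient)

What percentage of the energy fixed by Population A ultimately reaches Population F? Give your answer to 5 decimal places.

0.00141%

Product of link efficiencies: 0.2 × 0.07 × 0.06 × 0.12 × 0.14 = 0.000014112
As a percentage: 0.000014112 × 100 = 0.00141%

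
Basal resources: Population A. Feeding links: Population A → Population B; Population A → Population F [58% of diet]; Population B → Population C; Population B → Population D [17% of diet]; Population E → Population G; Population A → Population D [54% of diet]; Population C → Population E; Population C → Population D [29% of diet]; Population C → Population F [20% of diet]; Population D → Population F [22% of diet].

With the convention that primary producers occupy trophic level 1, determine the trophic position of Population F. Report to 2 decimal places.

Population B: 1 + 1 = 2
Population C: 1 + 2 = 3
Population D: 1 + (0.29×3 + 0.17×2 + 0.54×1) = 2.75
Population E: 1 + 3 = 4
Population F: 1 + (0.58×1 + 0.2×3 + 0.22×2.75) = 2.785
Population G: 1 + 4 = 5

2.79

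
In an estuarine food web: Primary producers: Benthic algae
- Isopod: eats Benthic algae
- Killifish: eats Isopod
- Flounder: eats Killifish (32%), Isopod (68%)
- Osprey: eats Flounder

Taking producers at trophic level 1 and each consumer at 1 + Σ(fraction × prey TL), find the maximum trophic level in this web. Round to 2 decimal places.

4.32

Isopod: 1 + 1 = 2
Killifish: 1 + 2 = 3
Flounder: 1 + (0.32×3 + 0.68×2) = 3.32
Osprey: 1 + 3.32 = 4.32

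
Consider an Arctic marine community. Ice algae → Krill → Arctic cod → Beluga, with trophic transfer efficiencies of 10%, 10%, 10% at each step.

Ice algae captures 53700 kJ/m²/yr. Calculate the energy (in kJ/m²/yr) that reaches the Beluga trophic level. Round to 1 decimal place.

Krill: 53700 × 0.1 = 5370 kJ/m²/yr
Arctic cod: 5370 × 0.1 = 537 kJ/m²/yr
Beluga: 537 × 0.1 = 53.7 kJ/m²/yr

53.7 kJ/m²/yr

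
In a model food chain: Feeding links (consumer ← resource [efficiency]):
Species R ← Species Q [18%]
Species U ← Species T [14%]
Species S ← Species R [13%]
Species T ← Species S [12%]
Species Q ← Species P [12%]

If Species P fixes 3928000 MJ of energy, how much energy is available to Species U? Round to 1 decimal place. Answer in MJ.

185.3 MJ

Species Q: 3928000 × 0.12 = 471360 MJ
Species R: 471360 × 0.18 = 84844.8 MJ
Species S: 84844.8 × 0.13 = 11029.824 MJ
Species T: 11029.824 × 0.12 = 1323.57888 MJ
Species U: 1323.57888 × 0.14 = 185.3010432 MJ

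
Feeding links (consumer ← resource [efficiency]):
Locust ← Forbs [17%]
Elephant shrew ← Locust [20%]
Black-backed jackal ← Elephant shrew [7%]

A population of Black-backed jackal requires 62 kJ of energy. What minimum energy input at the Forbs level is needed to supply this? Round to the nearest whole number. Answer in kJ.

26050 kJ

Cumulative transfer efficiency: 0.17 × 0.2 × 0.07 = 0.00238
Forbs energy = 62 / 0.00238 = 26050 kJ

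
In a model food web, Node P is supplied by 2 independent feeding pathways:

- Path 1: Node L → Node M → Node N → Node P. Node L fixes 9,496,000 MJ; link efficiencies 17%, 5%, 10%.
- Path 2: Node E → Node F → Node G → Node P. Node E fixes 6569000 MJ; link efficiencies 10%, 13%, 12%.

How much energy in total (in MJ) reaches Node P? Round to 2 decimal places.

18319.24 MJ

Path 1: 9496000 × 0.17 × 0.05 × 0.1 = 8071.6 MJ
Path 2: 6569000 × 0.1 × 0.13 × 0.12 = 10247.64 MJ
Total at Node P: 8071.6 + 10247.64 = 18319.24 MJ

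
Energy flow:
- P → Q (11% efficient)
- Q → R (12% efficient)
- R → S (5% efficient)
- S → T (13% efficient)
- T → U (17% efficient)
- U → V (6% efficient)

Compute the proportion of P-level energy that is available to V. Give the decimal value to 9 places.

Product of link efficiencies: 0.11 × 0.12 × 0.05 × 0.13 × 0.17 × 0.06 = 0.00000087516

0.000000875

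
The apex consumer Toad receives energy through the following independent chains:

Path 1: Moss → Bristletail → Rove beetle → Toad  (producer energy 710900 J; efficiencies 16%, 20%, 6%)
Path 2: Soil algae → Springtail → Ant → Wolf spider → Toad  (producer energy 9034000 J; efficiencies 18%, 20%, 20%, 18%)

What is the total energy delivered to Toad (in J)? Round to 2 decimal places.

Path 1: 710900 × 0.16 × 0.2 × 0.06 = 1364.928 J
Path 2: 9034000 × 0.18 × 0.2 × 0.2 × 0.18 = 11708.064 J
Total at Toad: 1364.928 + 11708.064 = 13072.992 J

13072.99 J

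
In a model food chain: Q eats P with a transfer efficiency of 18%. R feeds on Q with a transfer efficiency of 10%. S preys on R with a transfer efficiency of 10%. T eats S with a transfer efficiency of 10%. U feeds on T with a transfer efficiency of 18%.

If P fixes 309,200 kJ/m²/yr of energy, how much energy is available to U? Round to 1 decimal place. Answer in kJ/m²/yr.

Q: 309200 × 0.18 = 55656 kJ/m²/yr
R: 55656 × 0.1 = 5565.6 kJ/m²/yr
S: 5565.6 × 0.1 = 556.56 kJ/m²/yr
T: 556.56 × 0.1 = 55.656 kJ/m²/yr
U: 55.656 × 0.18 = 10.01808 kJ/m²/yr

10.0 kJ/m²/yr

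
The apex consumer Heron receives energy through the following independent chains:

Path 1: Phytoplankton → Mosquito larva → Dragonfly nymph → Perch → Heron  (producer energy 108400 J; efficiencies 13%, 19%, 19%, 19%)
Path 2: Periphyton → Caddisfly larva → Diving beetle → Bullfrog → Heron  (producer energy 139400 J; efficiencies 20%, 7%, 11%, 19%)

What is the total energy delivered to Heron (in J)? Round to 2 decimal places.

137.45 J

Path 1: 108400 × 0.13 × 0.19 × 0.19 × 0.19 = 96.657028 J
Path 2: 139400 × 0.2 × 0.07 × 0.11 × 0.19 = 40.78844 J
Total at Heron: 96.657028 + 40.78844 = 137.445468 J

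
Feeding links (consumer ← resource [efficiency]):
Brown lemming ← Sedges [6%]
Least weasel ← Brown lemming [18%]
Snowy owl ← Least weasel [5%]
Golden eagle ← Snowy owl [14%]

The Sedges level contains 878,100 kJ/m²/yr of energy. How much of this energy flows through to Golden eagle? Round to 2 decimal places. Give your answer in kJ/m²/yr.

66.38 kJ/m²/yr

Brown lemming: 878100 × 0.06 = 52686 kJ/m²/yr
Least weasel: 52686 × 0.18 = 9483.48 kJ/m²/yr
Snowy owl: 9483.48 × 0.05 = 474.174 kJ/m²/yr
Golden eagle: 474.174 × 0.14 = 66.38436 kJ/m²/yr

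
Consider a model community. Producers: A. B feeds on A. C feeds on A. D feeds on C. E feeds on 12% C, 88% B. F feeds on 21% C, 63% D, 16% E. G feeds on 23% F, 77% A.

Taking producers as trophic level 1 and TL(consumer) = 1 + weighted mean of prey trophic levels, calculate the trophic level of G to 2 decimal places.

B: 1 + 1 = 2
C: 1 + 1 = 2
D: 1 + 2 = 3
E: 1 + (0.12×2 + 0.88×2) = 3
F: 1 + (0.21×2 + 0.63×3 + 0.16×3) = 3.79
G: 1 + (0.23×3.79 + 0.77×1) = 2.6417

2.64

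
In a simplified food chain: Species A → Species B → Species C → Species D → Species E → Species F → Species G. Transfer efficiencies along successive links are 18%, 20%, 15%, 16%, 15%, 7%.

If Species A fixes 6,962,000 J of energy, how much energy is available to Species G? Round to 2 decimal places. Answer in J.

Species B: 6962000 × 0.18 = 1253160 J
Species C: 1253160 × 0.2 = 250632 J
Species D: 250632 × 0.15 = 37594.8 J
Species E: 37594.8 × 0.16 = 6015.168 J
Species F: 6015.168 × 0.15 = 902.2752 J
Species G: 902.2752 × 0.07 = 63.159264 J

63.16 J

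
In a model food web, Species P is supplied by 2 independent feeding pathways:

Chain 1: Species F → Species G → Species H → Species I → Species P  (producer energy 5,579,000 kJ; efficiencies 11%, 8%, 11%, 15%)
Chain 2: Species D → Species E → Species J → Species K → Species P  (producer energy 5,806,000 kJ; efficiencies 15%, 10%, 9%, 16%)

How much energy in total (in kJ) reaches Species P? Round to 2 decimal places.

Chain 1: 5579000 × 0.11 × 0.08 × 0.11 × 0.15 = 810.0708 kJ
Chain 2: 5806000 × 0.15 × 0.1 × 0.09 × 0.16 = 1254.096 kJ
Total at Species P: 810.0708 + 1254.096 = 2064.1668 kJ

2064.17 kJ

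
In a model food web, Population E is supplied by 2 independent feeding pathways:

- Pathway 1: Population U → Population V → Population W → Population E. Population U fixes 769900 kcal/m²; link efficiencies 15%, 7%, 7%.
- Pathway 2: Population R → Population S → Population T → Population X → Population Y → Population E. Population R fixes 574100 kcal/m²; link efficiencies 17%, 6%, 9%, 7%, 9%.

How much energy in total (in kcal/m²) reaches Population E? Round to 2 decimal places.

Pathway 1: 769900 × 0.15 × 0.07 × 0.07 = 565.8765 kcal/m²
Pathway 2: 574100 × 0.17 × 0.06 × 0.09 × 0.07 × 0.09 = 3.32024994 kcal/m²
Total at Population E: 565.8765 + 3.32024994 = 569.19674994 kcal/m²

569.20 kcal/m²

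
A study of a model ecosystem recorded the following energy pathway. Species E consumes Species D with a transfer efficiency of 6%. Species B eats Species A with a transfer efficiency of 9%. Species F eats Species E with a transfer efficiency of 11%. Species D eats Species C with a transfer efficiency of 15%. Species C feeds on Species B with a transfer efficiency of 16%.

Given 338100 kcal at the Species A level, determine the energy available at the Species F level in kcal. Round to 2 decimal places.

Species B: 338100 × 0.09 = 30429 kcal
Species C: 30429 × 0.16 = 4868.64 kcal
Species D: 4868.64 × 0.15 = 730.296 kcal
Species E: 730.296 × 0.06 = 43.81776 kcal
Species F: 43.81776 × 0.11 = 4.8199536 kcal

4.82 kcal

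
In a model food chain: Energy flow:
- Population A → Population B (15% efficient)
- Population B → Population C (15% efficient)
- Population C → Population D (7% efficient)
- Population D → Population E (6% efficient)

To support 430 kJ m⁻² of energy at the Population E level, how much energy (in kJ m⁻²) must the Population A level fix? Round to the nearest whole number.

Cumulative transfer efficiency: 0.15 × 0.15 × 0.07 × 0.06 = 0.0000945
Population A energy = 430 / 0.0000945 = 4550265 kJ m⁻²

4550265 kJ m⁻²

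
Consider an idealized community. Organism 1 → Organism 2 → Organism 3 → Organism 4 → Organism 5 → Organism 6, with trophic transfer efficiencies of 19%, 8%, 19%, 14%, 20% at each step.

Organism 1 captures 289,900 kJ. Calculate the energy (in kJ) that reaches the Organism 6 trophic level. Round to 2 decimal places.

23.44 kJ

Organism 2: 289900 × 0.19 = 55081 kJ
Organism 3: 55081 × 0.08 = 4406.48 kJ
Organism 4: 4406.48 × 0.19 = 837.2312 kJ
Organism 5: 837.2312 × 0.14 = 117.212368 kJ
Organism 6: 117.212368 × 0.2 = 23.4424736 kJ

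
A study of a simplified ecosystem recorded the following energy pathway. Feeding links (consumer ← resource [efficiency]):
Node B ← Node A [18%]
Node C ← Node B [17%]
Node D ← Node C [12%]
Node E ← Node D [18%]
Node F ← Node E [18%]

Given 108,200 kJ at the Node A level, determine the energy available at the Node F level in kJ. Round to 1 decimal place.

Node B: 108200 × 0.18 = 19476 kJ
Node C: 19476 × 0.17 = 3310.92 kJ
Node D: 3310.92 × 0.12 = 397.3104 kJ
Node E: 397.3104 × 0.18 = 71.515872 kJ
Node F: 71.515872 × 0.18 = 12.87285696 kJ

12.9 kJ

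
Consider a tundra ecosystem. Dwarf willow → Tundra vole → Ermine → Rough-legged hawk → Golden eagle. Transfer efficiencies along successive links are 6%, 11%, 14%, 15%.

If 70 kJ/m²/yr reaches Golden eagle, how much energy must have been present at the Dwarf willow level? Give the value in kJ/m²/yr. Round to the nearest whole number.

505051 kJ/m²/yr

Cumulative transfer efficiency: 0.06 × 0.11 × 0.14 × 0.15 = 0.0001386
Dwarf willow energy = 70 / 0.0001386 = 505051 kJ/m²/yr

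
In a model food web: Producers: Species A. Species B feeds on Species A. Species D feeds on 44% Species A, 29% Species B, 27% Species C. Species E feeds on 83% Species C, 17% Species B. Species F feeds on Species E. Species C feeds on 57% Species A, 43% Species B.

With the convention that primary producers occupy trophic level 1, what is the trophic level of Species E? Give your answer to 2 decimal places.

Species B: 1 + 1 = 2
Species C: 1 + (0.57×1 + 0.43×2) = 2.43
Species D: 1 + (0.44×1 + 0.29×2 + 0.27×2.43) = 2.6761
Species E: 1 + (0.83×2.43 + 0.17×2) = 3.3569
Species F: 1 + 3.3569 = 4.3569

3.36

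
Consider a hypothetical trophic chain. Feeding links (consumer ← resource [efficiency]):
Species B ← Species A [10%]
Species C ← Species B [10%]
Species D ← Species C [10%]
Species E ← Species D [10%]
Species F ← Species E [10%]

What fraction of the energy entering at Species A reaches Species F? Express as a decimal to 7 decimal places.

0.0000100

Product of link efficiencies: 0.1 × 0.1 × 0.1 × 0.1 × 0.1 = 0.00001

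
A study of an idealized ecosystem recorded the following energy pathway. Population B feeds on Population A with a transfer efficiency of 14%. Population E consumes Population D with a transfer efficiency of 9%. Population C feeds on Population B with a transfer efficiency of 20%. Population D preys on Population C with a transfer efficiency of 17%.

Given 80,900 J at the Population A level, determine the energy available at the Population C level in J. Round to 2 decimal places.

Population B: 80900 × 0.14 = 11326 J
Population C: 11326 × 0.2 = 2265.2 J

2265.20 J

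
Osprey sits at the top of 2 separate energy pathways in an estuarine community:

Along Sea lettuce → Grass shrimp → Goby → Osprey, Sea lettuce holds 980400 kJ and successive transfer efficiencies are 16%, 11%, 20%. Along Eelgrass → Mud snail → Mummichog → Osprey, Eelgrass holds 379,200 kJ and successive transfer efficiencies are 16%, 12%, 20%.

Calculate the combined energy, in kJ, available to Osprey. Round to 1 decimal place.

4907.1 kJ

Via Sea lettuce: 980400 × 0.16 × 0.11 × 0.2 = 3451.008 kJ
Via Eelgrass: 379200 × 0.16 × 0.12 × 0.2 = 1456.128 kJ
Total at Osprey: 3451.008 + 1456.128 = 4907.136 kJ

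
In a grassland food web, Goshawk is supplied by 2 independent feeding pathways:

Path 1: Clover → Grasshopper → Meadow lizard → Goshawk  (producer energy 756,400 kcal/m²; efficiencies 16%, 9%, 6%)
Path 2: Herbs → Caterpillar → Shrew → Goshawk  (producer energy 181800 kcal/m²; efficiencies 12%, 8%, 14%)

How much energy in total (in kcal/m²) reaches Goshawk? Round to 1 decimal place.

897.9 kcal/m²

Path 1: 756400 × 0.16 × 0.09 × 0.06 = 653.5296 kcal/m²
Path 2: 181800 × 0.12 × 0.08 × 0.14 = 244.3392 kcal/m²
Total at Goshawk: 653.5296 + 244.3392 = 897.8688 kcal/m²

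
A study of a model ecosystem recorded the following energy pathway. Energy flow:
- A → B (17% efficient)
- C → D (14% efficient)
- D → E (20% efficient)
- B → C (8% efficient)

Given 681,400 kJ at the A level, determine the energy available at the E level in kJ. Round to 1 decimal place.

B: 681400 × 0.17 = 115838 kJ
C: 115838 × 0.08 = 9267.04 kJ
D: 9267.04 × 0.14 = 1297.3856 kJ
E: 1297.3856 × 0.2 = 259.47712 kJ

259.5 kJ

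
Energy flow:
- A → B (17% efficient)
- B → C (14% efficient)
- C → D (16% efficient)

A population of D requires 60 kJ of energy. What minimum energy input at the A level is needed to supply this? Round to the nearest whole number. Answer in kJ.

15756 kJ

Cumulative transfer efficiency: 0.17 × 0.14 × 0.16 = 0.003808
A energy = 60 / 0.003808 = 15756 kJ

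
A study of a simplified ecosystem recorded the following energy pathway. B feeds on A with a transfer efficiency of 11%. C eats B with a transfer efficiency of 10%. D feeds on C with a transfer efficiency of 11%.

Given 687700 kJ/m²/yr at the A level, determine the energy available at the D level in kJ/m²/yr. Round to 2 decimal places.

B: 687700 × 0.11 = 75647 kJ/m²/yr
C: 75647 × 0.1 = 7564.7 kJ/m²/yr
D: 7564.7 × 0.11 = 832.117 kJ/m²/yr

832.12 kJ/m²/yr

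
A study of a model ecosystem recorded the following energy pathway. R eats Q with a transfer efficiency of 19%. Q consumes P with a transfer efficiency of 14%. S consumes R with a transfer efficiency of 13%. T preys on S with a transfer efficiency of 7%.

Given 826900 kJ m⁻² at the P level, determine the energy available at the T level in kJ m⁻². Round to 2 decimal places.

Q: 826900 × 0.14 = 115766 kJ m⁻²
R: 115766 × 0.19 = 21995.54 kJ m⁻²
S: 21995.54 × 0.13 = 2859.4202 kJ m⁻²
T: 2859.4202 × 0.07 = 200.159414 kJ m⁻²

200.16 kJ m⁻²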